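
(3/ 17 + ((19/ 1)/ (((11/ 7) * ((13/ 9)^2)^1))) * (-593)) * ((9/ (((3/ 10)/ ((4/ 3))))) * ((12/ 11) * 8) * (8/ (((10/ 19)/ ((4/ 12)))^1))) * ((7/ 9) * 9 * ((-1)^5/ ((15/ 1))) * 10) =9860031684608/ 347633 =28363336.29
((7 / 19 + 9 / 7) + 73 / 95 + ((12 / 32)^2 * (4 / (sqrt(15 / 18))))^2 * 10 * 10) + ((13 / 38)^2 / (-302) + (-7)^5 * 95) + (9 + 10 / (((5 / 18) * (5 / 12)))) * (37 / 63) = -19494843175845 / 12210464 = -1596568.58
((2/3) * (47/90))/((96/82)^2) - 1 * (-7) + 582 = 183281567/311040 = 589.25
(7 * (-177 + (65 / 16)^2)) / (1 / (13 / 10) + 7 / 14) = -3738917 / 4224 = -885.16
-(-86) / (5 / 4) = 344 / 5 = 68.80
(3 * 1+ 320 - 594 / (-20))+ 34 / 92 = 40603 / 115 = 353.07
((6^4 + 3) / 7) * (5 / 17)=54.58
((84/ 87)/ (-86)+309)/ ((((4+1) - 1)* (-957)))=-0.08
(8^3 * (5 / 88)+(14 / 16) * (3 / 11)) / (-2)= -2581 / 176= -14.66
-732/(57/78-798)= 19032/20729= 0.92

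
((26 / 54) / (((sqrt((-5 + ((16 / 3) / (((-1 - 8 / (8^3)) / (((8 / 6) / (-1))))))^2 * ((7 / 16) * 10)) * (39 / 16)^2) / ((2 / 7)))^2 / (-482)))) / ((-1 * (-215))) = -6416384 / 90629480319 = -0.00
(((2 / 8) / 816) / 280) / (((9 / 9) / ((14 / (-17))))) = -0.00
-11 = -11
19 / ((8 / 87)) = 1653 / 8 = 206.62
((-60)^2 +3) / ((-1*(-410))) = 3603 / 410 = 8.79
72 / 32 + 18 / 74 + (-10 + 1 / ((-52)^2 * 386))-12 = -753322195 / 38618528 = -19.51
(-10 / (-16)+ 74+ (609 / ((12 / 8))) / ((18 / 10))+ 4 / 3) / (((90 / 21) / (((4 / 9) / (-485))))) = -151963 / 2357100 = -0.06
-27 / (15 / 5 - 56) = 27 / 53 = 0.51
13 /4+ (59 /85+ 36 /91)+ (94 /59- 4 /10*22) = -5233699 /1825460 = -2.87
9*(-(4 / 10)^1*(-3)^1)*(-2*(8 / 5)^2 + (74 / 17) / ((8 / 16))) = 82296 / 2125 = 38.73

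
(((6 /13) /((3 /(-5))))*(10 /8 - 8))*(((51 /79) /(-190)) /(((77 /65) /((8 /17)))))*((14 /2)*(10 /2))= -4050 /16511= -0.25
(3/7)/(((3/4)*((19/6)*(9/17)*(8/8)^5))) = 136/399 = 0.34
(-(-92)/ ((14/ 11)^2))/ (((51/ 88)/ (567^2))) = 535605048/ 17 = 31506179.29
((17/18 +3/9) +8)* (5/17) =2.73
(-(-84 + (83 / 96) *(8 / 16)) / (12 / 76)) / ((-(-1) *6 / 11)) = 3353405 / 3456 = 970.31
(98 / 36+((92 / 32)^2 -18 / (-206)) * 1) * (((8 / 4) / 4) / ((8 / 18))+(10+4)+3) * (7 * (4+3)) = 4668489455 / 474624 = 9836.18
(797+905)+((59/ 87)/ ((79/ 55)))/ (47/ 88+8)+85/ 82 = 720838906247/ 423253086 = 1703.09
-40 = -40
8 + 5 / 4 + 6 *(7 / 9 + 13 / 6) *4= 959 / 12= 79.92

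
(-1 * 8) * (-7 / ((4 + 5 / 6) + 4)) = 336 / 53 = 6.34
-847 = -847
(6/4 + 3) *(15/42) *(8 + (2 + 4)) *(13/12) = 195/8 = 24.38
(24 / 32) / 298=3 / 1192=0.00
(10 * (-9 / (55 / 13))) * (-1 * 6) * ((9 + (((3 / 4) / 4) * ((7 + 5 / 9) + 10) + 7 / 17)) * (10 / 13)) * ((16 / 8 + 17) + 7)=6064110 / 187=32428.40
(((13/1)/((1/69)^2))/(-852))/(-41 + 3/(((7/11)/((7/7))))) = 144417/72136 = 2.00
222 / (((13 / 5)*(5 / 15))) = 3330 / 13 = 256.15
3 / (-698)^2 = 3 / 487204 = 0.00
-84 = -84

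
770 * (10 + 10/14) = 8250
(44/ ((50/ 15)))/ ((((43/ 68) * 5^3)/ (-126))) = -565488/ 26875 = -21.04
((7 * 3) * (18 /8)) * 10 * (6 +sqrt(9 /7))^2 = 2430 * sqrt(7) +35235 /2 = 24046.68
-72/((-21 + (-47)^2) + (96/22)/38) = -3762/114329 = -0.03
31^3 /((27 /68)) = 2025788 /27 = 75029.19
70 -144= -74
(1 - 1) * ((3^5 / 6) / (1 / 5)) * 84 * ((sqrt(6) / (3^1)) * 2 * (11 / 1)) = 0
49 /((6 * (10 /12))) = 49 /5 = 9.80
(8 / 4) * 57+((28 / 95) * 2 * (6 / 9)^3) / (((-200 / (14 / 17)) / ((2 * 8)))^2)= 52816907482 / 463303125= 114.00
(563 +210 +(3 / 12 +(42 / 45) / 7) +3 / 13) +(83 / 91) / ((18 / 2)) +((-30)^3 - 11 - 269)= -434172941 / 16380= -26506.28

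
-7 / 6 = -1.17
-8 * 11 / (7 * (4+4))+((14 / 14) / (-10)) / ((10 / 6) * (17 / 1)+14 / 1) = -13991 / 8890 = -1.57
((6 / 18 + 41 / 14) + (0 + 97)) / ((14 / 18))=12633 / 98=128.91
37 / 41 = 0.90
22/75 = 0.29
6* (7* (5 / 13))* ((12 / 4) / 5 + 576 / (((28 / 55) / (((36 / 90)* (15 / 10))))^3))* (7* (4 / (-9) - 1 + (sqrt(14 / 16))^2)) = -11057659 / 182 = -60756.37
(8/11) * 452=3616/11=328.73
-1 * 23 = -23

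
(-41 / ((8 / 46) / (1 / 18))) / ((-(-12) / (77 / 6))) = -72611 / 5184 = -14.01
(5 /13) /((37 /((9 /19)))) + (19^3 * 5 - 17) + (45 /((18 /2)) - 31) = 313029073 /9139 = 34252.00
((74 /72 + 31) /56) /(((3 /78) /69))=1026.03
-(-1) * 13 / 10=13 / 10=1.30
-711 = -711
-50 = -50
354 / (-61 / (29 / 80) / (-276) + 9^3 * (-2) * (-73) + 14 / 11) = 3895947 / 1171380104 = 0.00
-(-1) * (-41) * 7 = -287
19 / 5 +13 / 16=369 / 80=4.61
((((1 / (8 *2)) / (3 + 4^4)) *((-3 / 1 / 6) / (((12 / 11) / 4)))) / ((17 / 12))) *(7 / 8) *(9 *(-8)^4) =-6336 / 629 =-10.07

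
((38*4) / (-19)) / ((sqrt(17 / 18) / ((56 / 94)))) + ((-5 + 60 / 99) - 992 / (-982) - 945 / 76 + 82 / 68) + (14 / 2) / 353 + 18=25182557671 / 7389799428 - 672*sqrt(34) / 799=-1.50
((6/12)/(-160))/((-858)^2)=-1/235572480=-0.00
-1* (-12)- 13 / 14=155 / 14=11.07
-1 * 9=-9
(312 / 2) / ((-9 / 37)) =-1924 / 3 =-641.33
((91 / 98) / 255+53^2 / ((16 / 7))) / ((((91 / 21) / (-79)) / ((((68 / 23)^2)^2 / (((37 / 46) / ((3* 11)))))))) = -14385569519896608 / 204831445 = -70231255.36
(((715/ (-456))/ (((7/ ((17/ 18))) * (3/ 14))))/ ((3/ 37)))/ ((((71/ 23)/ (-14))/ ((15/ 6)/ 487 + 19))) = 1049.48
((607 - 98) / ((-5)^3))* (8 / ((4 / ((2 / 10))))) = -1018 / 625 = -1.63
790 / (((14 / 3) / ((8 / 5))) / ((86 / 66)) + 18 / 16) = 271760 / 1157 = 234.88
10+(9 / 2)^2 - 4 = 105 / 4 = 26.25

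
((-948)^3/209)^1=-851971392/209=-4076418.14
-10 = -10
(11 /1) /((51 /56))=616 /51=12.08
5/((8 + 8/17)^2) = 0.07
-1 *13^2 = -169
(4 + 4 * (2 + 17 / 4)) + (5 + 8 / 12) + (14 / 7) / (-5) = 514 / 15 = 34.27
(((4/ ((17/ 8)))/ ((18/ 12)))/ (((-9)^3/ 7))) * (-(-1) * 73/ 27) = -32704/ 1003833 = -0.03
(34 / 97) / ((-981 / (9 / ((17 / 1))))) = -2 / 10573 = -0.00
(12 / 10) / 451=6 / 2255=0.00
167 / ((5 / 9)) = 1503 / 5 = 300.60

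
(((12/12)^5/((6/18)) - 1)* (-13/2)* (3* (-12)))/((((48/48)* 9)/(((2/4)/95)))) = 0.27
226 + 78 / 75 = 5676 / 25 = 227.04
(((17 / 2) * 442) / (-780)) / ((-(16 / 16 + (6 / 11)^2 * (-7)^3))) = -34969 / 733620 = -0.05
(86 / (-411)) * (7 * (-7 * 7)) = 29498 / 411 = 71.77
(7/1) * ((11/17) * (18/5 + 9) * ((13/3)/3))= 7007/85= 82.44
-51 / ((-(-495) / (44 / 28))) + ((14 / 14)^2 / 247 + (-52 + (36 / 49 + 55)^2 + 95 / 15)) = 9075195356 / 2965235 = 3060.53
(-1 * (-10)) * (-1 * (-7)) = 70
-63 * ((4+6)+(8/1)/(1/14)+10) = -8316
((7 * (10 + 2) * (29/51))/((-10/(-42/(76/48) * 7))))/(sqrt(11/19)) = 1432368 * sqrt(209)/17765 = 1165.63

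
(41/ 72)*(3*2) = 41/ 12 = 3.42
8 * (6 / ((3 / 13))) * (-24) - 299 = -5291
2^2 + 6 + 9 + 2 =21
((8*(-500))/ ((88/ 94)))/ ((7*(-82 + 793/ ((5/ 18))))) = -29375/ 133441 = -0.22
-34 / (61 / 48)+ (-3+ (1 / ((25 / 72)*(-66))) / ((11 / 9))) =-5496963 / 184525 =-29.79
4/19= 0.21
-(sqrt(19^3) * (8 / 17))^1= -152 * sqrt(19) / 17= -38.97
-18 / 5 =-3.60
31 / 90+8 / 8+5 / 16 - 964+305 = -473287 / 720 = -657.34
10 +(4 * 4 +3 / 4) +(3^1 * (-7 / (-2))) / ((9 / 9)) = 37.25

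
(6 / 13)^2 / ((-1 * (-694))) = 18 / 58643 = 0.00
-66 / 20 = -33 / 10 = -3.30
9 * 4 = 36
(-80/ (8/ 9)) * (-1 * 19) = 1710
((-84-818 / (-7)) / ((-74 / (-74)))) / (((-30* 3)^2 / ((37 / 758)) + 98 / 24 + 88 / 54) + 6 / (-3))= 919080 / 4641792659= 0.00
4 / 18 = 2 / 9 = 0.22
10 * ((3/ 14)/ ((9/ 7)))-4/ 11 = 43/ 33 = 1.30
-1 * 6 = -6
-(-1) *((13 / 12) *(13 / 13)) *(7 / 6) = 91 / 72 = 1.26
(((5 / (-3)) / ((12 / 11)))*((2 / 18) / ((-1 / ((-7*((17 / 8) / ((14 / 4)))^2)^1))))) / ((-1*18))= 15895 / 653184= 0.02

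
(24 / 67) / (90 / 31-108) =-124 / 36381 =-0.00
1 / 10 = 0.10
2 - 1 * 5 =-3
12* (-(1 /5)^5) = -12 /3125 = -0.00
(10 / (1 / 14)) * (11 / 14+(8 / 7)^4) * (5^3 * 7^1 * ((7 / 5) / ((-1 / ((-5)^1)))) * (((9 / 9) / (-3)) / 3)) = -14956250 / 63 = -237400.79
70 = 70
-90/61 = -1.48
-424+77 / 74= -31299 / 74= -422.96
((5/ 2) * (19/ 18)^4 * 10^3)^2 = 6634204312890625/ 688747536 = 9632273.03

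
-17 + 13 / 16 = -259 / 16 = -16.19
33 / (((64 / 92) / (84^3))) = 28116396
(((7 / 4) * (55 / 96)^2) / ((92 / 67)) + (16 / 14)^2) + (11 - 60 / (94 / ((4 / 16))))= 98139113243 / 7810596864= 12.56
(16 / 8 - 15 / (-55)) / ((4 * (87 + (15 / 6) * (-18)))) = 25 / 1848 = 0.01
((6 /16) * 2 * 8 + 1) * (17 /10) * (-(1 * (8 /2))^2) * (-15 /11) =2856 /11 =259.64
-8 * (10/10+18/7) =-200/7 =-28.57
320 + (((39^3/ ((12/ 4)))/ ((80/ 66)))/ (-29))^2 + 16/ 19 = 8097794684139/ 25566400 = 316735.82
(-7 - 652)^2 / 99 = 434281 / 99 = 4386.68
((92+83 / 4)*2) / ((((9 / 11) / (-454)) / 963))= -120497729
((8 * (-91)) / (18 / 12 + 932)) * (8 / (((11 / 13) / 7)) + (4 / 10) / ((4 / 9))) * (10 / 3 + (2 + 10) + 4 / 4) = -263223688 / 308055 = -854.47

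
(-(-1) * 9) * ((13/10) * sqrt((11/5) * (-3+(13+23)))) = 1287 * sqrt(15)/50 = 99.69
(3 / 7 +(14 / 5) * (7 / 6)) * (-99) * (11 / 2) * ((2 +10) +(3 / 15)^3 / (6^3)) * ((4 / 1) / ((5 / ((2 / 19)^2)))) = -15211198948 / 71071875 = -214.03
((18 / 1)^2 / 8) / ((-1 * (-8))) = 81 / 16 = 5.06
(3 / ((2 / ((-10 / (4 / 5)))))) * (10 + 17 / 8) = -7275 / 32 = -227.34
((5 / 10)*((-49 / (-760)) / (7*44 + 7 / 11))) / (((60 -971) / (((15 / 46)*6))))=-693 / 3089310320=-0.00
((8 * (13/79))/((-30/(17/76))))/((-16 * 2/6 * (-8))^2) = -663/122961920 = -0.00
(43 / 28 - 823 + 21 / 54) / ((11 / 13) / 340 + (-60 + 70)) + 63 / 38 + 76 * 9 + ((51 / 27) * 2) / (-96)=170342536481 / 282243024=603.53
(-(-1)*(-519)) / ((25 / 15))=-1557 / 5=-311.40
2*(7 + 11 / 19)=288 / 19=15.16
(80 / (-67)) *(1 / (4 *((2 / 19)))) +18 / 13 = -1264 / 871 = -1.45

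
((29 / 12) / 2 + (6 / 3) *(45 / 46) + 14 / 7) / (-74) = -2851 / 40848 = -0.07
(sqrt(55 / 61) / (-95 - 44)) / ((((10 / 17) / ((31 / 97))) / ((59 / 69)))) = -31093* sqrt(3355) / 567499470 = -0.00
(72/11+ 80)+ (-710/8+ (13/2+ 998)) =44101/44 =1002.30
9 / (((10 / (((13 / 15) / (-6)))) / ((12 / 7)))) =-39 / 175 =-0.22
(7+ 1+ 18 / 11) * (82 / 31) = 8692 / 341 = 25.49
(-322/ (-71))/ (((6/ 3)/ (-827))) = -1875.31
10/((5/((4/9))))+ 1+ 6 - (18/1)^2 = -2845/9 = -316.11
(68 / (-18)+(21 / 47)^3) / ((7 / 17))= -58592761 / 6540849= -8.96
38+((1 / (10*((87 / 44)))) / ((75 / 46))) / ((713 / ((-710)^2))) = 2424506 / 40455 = 59.93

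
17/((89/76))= 14.52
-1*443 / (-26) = 443 / 26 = 17.04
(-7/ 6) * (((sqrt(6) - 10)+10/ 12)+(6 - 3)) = 259/ 36 - 7 * sqrt(6)/ 6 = 4.34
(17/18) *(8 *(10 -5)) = 340/9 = 37.78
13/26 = 1/2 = 0.50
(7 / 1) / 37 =7 / 37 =0.19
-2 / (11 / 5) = -10 / 11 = -0.91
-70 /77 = -10 /11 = -0.91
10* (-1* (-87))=870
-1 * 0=0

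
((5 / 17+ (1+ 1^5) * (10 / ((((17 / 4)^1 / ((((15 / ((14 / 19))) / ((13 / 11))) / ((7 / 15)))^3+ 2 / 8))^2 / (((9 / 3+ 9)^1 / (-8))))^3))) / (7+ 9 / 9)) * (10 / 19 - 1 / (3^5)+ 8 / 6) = -112499505342046352915752201823970902283612180761999877189736529411567707494466735539515885 / 2617699494851226765874462327187134159175604834230657669131785216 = -42976478225756047896828460.00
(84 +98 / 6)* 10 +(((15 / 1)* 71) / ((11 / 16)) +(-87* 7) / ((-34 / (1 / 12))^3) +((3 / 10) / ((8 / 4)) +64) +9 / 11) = 3259048072733 / 1245150720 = 2617.39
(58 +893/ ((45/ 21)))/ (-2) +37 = -6011/ 30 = -200.37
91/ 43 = 2.12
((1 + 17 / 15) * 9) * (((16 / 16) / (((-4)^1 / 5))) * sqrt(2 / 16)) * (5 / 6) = -5 * sqrt(2) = -7.07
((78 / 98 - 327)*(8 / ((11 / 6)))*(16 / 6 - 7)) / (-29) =-212.70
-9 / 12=-3 / 4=-0.75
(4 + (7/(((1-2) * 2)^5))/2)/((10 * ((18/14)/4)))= 581/480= 1.21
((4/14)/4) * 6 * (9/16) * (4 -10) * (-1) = 81/56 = 1.45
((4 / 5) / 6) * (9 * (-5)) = -6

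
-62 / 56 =-31 / 28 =-1.11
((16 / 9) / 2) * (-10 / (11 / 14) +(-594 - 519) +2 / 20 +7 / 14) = -495056 / 495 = -1000.11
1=1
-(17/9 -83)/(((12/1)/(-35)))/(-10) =2555/108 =23.66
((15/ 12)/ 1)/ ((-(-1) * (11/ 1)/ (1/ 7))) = 5/ 308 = 0.02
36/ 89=0.40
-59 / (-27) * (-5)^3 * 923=-6807125 / 27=-252115.74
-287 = -287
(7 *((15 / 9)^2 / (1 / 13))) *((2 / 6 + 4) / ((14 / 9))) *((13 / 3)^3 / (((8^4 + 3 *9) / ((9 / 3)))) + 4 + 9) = 1023692150 / 111321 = 9195.86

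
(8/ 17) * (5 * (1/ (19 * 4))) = 10/ 323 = 0.03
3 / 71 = 0.04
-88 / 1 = -88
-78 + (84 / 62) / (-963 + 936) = -21776 / 279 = -78.05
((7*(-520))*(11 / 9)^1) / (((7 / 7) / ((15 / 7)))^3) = -2145000 / 49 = -43775.51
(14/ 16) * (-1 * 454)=-1589/ 4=-397.25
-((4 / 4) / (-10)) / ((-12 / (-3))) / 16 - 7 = -4479 / 640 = -7.00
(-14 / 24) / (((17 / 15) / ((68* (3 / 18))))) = -35 / 6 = -5.83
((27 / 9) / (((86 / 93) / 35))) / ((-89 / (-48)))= 234360 / 3827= 61.24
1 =1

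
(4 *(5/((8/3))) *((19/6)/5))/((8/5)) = 2.97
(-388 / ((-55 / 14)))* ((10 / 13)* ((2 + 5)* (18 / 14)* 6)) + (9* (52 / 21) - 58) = 4070842 / 1001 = 4066.78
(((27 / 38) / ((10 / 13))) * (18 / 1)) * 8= 12636 / 95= 133.01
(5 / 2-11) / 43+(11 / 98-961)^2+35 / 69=26309655499937 / 28495068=923305.59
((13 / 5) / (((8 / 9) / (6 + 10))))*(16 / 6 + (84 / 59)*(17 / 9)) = 73944 / 295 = 250.66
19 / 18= 1.06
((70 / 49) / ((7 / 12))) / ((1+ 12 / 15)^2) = 1000 / 1323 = 0.76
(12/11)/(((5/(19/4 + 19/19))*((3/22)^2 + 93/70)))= 7084/7607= 0.93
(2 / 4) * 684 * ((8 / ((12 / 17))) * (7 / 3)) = 9044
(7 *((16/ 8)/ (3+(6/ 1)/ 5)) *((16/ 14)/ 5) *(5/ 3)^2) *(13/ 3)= 5200/ 567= 9.17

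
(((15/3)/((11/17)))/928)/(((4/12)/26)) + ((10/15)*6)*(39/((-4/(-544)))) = 108289779/5104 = 21216.65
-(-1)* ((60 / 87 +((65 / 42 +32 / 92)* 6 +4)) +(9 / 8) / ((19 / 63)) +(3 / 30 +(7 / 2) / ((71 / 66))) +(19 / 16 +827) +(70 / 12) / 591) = 760570297287949 / 893376545040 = 851.34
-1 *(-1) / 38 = 1 / 38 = 0.03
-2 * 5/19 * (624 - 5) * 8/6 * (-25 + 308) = -7007080/57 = -122931.23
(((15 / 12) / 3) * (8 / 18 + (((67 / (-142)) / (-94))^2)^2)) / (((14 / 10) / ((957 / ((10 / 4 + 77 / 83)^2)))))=6976083341484204781265575 / 647485242141372608671488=10.77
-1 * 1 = -1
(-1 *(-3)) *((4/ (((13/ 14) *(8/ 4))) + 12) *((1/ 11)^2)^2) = 552/ 190333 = 0.00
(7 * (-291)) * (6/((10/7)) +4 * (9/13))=-922761/65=-14196.32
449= 449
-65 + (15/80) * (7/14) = -2077/32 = -64.91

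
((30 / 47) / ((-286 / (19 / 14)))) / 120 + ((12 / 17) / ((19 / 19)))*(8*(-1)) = -72264515 / 12796784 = -5.65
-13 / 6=-2.17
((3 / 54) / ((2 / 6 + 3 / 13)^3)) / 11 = 6591 / 234256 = 0.03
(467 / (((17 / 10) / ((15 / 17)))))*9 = 630450 / 289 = 2181.49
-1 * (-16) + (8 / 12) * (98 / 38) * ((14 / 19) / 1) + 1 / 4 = 75883 / 4332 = 17.52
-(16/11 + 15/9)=-103/33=-3.12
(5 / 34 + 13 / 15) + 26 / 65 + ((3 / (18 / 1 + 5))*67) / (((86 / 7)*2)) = 1784923 / 1008780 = 1.77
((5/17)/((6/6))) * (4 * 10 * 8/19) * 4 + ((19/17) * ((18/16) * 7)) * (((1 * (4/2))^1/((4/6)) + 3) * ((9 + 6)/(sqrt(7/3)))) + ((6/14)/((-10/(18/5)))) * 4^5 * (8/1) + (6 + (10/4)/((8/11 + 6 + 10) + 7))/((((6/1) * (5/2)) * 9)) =-991088327573/796663350 + 7695 * sqrt(21)/68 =-725.48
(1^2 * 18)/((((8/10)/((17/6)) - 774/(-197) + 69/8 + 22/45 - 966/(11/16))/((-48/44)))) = 0.01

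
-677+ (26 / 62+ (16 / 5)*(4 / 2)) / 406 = -6086079 / 8990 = -676.98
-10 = -10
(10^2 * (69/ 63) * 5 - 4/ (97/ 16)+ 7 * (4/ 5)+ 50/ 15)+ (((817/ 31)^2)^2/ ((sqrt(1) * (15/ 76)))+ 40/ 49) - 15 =32195551183318393/ 13168485939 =2444893.92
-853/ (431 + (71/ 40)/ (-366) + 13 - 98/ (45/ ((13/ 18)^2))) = -3034564560/ 1575480499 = -1.93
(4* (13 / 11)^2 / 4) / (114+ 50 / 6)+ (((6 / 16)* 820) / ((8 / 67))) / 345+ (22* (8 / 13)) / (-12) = 4045693451 / 637329264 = 6.35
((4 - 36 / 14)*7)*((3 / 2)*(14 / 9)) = 70 / 3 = 23.33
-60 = -60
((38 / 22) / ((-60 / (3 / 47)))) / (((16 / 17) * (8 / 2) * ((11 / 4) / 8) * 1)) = -323 / 227480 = -0.00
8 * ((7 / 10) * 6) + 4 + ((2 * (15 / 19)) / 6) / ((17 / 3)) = 60799 / 1615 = 37.65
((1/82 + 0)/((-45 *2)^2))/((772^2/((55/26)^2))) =121/10703853568512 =0.00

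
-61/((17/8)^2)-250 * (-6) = 1486.49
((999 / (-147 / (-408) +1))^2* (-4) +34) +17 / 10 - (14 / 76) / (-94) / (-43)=-8283961188001 / 3839900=-2157337.74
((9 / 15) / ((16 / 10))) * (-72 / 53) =-27 / 53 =-0.51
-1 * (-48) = 48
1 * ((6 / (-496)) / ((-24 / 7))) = 0.00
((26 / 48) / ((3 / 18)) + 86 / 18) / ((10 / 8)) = 289 / 45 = 6.42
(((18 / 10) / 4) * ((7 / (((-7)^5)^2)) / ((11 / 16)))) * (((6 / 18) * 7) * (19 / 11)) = 228 / 3487704605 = 0.00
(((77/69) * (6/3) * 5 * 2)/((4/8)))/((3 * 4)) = 770/207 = 3.72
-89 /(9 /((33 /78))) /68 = -979 /15912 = -0.06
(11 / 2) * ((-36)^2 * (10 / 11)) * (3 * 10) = 194400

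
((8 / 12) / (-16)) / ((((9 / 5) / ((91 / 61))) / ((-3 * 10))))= 2275 / 2196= 1.04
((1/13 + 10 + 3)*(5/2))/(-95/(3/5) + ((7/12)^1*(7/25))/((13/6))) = -63750/308603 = -0.21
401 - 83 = 318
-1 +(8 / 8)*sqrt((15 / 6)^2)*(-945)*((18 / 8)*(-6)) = 31892.75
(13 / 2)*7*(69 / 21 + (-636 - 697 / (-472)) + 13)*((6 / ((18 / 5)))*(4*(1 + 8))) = -398318115 / 236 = -1687788.62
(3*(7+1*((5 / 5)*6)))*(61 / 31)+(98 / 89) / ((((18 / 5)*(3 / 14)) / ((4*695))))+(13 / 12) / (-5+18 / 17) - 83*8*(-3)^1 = 120515236073 / 19964124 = 6036.59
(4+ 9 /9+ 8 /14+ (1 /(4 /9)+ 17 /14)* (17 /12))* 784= 24647 /3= 8215.67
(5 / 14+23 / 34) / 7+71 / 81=69106 / 67473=1.02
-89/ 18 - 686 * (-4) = 49303/ 18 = 2739.06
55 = 55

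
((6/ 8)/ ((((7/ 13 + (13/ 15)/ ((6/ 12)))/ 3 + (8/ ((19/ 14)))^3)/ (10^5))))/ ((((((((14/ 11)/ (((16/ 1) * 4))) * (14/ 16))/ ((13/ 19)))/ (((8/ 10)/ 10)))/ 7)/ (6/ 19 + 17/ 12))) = 13916.88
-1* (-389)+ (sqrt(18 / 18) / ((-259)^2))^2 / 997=1745194420954314 / 4486360979317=389.00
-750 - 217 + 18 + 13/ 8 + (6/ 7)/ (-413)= -21910937/ 23128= -947.38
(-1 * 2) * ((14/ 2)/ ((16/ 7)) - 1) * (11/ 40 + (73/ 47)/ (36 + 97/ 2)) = -3076029/ 2541760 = -1.21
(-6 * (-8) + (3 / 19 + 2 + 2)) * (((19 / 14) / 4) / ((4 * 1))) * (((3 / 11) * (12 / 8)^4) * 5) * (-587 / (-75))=47119077 / 197120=239.04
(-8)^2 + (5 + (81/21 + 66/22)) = 531/7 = 75.86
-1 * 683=-683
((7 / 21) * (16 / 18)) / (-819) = -8 / 22113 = -0.00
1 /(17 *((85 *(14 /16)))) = 8 /10115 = 0.00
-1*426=-426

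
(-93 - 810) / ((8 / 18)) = -8127 / 4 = -2031.75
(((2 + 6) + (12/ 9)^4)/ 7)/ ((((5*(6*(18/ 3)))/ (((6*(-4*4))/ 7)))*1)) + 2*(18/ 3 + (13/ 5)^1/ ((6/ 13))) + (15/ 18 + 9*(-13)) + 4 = -10599787/ 119070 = -89.02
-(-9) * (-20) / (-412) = 45 / 103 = 0.44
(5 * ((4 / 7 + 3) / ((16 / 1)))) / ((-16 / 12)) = -375 / 448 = -0.84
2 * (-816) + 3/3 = -1631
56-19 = 37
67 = 67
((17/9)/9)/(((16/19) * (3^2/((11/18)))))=3553/209952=0.02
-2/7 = -0.29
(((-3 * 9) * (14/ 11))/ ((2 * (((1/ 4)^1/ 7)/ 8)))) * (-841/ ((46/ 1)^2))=8901144/ 5819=1529.67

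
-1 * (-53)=53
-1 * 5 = -5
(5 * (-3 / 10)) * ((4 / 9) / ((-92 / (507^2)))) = 85683 / 46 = 1862.67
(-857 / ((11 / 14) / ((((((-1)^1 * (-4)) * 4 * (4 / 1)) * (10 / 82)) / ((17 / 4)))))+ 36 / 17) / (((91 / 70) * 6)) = -256.53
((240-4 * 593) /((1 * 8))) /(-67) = 3.98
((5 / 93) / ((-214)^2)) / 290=1 / 247023624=0.00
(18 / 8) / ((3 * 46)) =3 / 184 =0.02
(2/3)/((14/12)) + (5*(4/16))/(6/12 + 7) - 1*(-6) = 283/42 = 6.74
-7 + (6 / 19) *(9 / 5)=-611 / 95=-6.43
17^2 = 289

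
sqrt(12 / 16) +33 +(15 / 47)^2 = sqrt(3) / 2 +73122 / 2209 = 33.97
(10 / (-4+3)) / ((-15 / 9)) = 6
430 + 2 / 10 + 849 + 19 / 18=115223 / 90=1280.26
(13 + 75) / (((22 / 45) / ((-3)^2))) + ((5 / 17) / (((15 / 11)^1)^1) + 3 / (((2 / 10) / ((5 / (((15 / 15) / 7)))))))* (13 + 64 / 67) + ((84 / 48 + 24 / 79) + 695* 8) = 921716009 / 63516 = 14511.56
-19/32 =-0.59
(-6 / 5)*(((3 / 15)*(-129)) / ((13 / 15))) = 2322 / 65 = 35.72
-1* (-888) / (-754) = -444 / 377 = -1.18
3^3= 27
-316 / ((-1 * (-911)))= -316 / 911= -0.35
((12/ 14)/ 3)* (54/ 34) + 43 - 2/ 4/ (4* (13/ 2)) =268773/ 6188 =43.43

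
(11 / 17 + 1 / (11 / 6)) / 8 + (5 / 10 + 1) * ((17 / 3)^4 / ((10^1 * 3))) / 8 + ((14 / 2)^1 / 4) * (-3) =3256207 / 2423520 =1.34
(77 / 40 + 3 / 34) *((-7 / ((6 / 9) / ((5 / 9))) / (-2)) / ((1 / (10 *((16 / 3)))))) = 47915 / 153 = 313.17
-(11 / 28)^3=-1331 / 21952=-0.06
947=947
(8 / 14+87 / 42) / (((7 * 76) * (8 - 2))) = 37 / 44688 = 0.00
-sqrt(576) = -24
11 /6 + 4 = 35 /6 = 5.83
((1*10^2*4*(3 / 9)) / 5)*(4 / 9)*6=71.11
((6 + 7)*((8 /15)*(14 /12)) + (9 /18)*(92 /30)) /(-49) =-433 /2205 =-0.20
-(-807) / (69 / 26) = 6994 / 23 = 304.09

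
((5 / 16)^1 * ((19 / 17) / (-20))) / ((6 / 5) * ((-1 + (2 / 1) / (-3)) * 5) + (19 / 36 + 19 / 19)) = 0.00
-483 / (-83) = 483 / 83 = 5.82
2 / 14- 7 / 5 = -44 / 35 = -1.26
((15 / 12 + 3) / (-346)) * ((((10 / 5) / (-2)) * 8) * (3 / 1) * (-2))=-102 / 173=-0.59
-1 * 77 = -77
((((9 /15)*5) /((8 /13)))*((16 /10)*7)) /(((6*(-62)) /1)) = -0.15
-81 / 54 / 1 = -1.50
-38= -38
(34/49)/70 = 0.01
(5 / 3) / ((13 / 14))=70 / 39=1.79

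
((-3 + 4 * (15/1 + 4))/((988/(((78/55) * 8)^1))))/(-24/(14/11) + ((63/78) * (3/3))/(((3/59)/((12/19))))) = -0.09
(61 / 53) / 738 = 61 / 39114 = 0.00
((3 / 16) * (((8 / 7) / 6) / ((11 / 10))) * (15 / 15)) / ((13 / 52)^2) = 0.52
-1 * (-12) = 12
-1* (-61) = 61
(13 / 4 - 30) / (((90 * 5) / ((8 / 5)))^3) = -1712 / 1423828125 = -0.00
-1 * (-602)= 602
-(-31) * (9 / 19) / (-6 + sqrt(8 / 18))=-837 / 304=-2.75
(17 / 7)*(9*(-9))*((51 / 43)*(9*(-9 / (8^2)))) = 5688387 / 19264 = 295.29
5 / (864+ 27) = 5 / 891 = 0.01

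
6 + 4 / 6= 20 / 3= 6.67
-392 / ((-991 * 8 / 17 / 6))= 4998 / 991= 5.04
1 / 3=0.33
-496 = -496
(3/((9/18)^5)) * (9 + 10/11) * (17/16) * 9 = 100062/11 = 9096.55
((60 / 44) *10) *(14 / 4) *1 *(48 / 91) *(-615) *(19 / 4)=-10516500 / 143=-73541.96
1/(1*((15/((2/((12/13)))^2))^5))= 137858491849/45916502400000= 0.00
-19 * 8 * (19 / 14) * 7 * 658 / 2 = -475076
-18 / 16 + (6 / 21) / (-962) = -30311 / 26936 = -1.13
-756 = -756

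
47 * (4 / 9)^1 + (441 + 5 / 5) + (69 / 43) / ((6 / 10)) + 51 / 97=17496518 / 37539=466.09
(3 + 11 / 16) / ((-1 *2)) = -59 / 32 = -1.84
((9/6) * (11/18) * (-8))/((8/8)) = -22/3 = -7.33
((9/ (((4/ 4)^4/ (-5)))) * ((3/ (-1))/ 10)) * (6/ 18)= 9/ 2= 4.50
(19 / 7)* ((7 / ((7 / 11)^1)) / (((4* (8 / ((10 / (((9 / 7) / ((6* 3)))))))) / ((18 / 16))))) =9405 / 64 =146.95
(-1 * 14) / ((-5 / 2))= 28 / 5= 5.60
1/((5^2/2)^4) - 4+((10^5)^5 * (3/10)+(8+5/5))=1171875000000000000000001953141/390625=3000000000000000000000005.00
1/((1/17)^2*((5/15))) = 867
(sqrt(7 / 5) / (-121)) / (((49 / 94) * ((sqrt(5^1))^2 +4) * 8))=-47 * sqrt(35) / 1067220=-0.00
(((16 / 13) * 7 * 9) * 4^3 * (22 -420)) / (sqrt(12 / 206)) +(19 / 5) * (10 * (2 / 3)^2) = 152 / 9 -4279296 * sqrt(618) / 13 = -8183184.00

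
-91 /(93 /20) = -1820 /93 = -19.57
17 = 17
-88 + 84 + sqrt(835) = 24.90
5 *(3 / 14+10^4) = 700015 / 14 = 50001.07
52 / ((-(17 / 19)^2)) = -18772 / 289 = -64.96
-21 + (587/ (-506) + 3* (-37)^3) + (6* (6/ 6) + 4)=-76897407/ 506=-151971.16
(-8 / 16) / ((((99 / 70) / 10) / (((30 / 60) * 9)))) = -15.91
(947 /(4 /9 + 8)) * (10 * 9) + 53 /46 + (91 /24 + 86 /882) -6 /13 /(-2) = 202395832993 /20042568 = 10098.30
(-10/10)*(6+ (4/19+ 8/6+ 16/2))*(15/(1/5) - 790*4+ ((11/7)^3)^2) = 106667195048/2235331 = 47718.75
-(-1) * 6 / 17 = 0.35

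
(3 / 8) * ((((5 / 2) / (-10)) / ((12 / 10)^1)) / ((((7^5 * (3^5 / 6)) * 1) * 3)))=-5 / 130691232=-0.00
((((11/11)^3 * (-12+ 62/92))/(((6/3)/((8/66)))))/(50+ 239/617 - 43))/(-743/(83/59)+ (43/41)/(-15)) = 5469590855/31093404190376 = 0.00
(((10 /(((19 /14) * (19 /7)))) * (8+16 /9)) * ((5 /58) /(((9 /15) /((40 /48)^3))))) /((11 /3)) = 1531250 /2543967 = 0.60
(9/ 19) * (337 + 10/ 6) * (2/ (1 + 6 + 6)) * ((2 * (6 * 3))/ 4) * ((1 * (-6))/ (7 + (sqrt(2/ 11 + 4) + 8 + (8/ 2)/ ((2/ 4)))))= -53.21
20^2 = 400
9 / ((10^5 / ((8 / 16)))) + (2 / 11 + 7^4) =5282600099 / 2200000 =2401.18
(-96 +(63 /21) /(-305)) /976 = -29283 /297680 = -0.10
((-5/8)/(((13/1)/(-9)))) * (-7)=-315/104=-3.03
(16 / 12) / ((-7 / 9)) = -12 / 7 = -1.71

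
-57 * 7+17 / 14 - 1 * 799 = -16755 / 14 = -1196.79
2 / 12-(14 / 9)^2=-365 / 162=-2.25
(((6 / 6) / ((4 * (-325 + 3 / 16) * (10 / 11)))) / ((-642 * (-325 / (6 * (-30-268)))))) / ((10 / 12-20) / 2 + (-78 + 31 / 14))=-550704 / 6479919077125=-0.00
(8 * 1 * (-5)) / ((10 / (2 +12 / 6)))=-16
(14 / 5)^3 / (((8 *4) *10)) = 343 / 5000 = 0.07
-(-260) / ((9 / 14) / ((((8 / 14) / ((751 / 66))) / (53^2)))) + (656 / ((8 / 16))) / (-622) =-4137380752 / 1968218547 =-2.10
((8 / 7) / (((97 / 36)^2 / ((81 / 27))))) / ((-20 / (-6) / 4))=186624 / 329315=0.57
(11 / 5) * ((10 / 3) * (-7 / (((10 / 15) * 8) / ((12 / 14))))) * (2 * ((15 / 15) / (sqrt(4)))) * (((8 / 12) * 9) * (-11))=1089 / 2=544.50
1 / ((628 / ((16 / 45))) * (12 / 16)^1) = 16 / 21195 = 0.00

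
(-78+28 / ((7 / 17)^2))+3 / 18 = 3667 / 42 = 87.31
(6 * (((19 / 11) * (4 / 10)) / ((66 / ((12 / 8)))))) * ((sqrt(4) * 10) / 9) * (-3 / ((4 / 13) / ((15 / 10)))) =-741 / 242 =-3.06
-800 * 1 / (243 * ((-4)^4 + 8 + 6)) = -0.01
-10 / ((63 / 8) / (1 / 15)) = -16 / 189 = -0.08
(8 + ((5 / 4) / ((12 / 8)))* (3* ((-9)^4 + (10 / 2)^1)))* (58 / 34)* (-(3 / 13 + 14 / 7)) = -62496.57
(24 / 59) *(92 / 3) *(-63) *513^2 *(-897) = 10945750312224 / 59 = 185521191732.61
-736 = -736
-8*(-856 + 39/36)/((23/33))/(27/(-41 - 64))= -7899430/207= -38161.50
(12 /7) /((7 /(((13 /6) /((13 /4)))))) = 8 /49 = 0.16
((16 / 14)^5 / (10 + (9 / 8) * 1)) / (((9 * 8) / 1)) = 32768 / 13462407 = 0.00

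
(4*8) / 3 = 10.67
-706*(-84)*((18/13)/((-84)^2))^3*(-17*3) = -54009/2363198656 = -0.00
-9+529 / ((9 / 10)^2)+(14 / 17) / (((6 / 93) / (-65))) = -255598 / 1377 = -185.62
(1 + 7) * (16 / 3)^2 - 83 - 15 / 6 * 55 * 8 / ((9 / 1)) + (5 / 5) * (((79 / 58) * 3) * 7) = 50.94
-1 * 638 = -638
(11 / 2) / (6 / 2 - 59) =-11 / 112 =-0.10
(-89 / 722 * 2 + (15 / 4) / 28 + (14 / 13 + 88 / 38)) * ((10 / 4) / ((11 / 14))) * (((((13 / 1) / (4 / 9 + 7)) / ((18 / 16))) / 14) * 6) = 25861125 / 3724798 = 6.94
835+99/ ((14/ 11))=12779/ 14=912.79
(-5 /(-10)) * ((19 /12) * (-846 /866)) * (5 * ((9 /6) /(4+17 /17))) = -8037 /6928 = -1.16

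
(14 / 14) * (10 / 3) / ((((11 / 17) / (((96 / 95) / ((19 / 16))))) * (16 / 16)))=17408 / 3971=4.38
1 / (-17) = -1 / 17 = -0.06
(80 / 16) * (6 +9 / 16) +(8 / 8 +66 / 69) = 12795 / 368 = 34.77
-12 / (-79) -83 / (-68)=7373 / 5372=1.37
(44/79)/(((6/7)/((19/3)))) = 2926/711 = 4.12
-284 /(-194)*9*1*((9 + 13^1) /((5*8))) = 7029 /970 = 7.25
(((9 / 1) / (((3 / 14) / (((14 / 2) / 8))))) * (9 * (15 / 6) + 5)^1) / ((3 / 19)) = 51205 / 8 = 6400.62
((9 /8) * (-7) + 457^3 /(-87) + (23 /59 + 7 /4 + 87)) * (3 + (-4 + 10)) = -135138682911 /13688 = -9872785.13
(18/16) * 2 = 9/4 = 2.25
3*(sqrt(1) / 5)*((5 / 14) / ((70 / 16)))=12 / 245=0.05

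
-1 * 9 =-9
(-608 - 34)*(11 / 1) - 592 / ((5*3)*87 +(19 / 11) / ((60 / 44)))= -69190854 / 9797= -7062.45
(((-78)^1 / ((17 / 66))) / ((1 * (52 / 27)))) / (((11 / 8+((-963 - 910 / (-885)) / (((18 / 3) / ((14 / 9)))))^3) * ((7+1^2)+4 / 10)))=176817850245180 / 146536259323284811043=0.00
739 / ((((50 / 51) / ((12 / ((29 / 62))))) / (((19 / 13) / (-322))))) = -133192926 / 1517425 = -87.78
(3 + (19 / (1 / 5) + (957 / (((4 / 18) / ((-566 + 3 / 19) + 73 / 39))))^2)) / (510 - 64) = 13225939374.55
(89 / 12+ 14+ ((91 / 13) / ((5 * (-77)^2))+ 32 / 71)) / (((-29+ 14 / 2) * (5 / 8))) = -78903137 / 49613025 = -1.59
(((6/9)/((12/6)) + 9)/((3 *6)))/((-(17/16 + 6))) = -224/3051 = -0.07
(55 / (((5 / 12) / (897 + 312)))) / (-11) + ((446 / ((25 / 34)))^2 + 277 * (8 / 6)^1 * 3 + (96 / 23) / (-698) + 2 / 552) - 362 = 21320897863429 / 60202500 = 354153.03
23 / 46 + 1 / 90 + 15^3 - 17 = 151133 / 45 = 3358.51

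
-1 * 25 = -25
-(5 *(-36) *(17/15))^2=-41616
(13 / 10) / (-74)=-0.02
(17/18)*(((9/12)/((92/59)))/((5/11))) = 11033/11040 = 1.00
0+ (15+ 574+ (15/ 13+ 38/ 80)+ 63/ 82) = 12608587/ 21320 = 591.40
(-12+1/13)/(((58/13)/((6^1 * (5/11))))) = -2325/319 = -7.29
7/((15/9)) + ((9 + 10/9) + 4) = 18.31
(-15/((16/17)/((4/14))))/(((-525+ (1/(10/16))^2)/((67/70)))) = 85425/10239824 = 0.01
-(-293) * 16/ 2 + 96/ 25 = 58696/ 25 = 2347.84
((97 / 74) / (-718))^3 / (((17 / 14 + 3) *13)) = -0.00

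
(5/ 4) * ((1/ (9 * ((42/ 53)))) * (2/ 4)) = 265/ 3024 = 0.09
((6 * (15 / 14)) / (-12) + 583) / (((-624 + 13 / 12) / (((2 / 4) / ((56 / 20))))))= -48927 / 293020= -0.17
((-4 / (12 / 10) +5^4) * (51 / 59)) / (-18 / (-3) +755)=31705 / 44899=0.71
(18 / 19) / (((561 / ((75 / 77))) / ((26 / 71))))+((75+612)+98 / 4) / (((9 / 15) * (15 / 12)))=55281453446 / 58272753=948.67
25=25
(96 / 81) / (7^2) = 32 / 1323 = 0.02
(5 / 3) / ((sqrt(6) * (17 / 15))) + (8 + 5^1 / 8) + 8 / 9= 25 * sqrt(6) / 102 + 685 / 72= 10.11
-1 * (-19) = 19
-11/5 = -2.20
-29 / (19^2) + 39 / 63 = 0.54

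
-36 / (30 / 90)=-108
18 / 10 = 9 / 5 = 1.80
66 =66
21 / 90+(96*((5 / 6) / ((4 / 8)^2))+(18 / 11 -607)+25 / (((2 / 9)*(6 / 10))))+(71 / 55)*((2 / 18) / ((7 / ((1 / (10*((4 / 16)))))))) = -1691303 / 17325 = -97.62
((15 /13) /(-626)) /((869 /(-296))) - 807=-2853518307 /3535961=-807.00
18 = 18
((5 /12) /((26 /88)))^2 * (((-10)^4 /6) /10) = 1512500 /4563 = 331.47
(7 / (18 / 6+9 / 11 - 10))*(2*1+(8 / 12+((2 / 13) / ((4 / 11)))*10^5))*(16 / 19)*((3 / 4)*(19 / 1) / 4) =-31764502 / 221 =-143730.78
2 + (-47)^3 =-103821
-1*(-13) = 13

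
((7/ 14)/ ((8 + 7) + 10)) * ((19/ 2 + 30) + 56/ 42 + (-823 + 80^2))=33707/ 300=112.36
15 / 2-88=-161 / 2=-80.50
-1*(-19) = 19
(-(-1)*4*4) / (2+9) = 1.45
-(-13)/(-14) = -13/14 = -0.93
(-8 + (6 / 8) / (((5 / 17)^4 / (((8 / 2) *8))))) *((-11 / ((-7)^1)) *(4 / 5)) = 87978176 / 21875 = 4021.86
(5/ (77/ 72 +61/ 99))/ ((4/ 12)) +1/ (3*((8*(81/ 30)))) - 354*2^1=-20158835/ 28836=-699.09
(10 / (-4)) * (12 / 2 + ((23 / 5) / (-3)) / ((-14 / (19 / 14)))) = -18077 / 1176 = -15.37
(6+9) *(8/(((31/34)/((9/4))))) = 9180/31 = 296.13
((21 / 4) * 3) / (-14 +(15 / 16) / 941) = -237132 / 210769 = -1.13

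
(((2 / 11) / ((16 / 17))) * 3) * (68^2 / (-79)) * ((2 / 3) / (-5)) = 19652 / 4345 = 4.52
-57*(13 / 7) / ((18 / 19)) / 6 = -18.62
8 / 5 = 1.60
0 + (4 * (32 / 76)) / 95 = 32 / 1805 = 0.02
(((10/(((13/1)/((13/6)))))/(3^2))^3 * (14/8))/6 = 875/472392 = 0.00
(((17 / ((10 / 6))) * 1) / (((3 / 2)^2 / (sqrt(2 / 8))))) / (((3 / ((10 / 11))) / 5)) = 340 / 99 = 3.43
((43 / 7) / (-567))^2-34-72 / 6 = -46.00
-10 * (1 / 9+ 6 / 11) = -650 / 99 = -6.57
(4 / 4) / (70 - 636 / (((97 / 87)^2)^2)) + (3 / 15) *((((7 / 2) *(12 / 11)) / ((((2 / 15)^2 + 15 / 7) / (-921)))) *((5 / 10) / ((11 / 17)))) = -284722388082053303 / 1131945408257158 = -251.53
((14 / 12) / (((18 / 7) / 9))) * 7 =343 / 12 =28.58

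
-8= -8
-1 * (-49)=49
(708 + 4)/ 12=178/ 3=59.33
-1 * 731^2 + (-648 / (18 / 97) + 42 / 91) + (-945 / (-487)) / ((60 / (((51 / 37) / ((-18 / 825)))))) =-1007926577441 / 1873976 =-537854.58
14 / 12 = 7 / 6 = 1.17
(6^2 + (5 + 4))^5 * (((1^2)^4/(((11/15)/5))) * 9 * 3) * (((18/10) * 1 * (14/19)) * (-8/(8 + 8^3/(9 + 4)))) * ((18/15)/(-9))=2331697387500/2299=1014222439.10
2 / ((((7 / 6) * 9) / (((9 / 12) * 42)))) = 6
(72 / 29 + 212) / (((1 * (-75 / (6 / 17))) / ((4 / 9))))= -9952 / 22185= -0.45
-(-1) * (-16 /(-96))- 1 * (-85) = 511 /6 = 85.17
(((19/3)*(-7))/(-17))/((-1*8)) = -133/408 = -0.33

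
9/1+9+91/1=109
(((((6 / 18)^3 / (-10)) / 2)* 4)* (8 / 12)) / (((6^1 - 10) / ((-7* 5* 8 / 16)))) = -7 / 324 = -0.02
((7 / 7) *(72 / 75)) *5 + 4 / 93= 2252 / 465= 4.84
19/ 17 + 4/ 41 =847/ 697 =1.22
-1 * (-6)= 6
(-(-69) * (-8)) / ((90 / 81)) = -2484 / 5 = -496.80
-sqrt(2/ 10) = -sqrt(5)/ 5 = -0.45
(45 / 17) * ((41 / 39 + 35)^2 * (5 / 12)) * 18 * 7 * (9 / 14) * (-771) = -257198718825 / 2873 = -89522700.60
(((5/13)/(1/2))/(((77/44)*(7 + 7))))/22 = 10/7007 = 0.00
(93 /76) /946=93 /71896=0.00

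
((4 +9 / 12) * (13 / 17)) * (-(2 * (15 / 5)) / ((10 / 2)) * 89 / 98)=-65949 / 16660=-3.96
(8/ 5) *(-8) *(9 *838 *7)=-3378816/ 5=-675763.20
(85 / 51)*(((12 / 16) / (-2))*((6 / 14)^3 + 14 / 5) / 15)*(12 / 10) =-4937 / 34300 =-0.14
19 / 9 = 2.11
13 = 13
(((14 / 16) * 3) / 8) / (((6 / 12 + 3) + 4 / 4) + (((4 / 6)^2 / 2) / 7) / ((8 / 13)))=1323 / 18352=0.07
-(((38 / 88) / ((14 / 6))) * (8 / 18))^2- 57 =-3041938 / 53361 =-57.01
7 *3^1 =21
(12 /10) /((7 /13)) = 78 /35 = 2.23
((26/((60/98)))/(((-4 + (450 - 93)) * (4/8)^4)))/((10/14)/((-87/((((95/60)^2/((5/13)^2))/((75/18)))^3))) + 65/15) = 21485520000000000/42203689378171051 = 0.51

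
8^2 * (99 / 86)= 3168 / 43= 73.67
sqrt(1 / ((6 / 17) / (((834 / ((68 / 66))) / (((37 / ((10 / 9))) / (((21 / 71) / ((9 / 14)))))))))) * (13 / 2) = 91 * sqrt(40166830) / 15762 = 36.59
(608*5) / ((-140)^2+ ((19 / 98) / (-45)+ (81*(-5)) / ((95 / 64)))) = 254721600 / 1619422199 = 0.16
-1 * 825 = -825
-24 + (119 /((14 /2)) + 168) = 161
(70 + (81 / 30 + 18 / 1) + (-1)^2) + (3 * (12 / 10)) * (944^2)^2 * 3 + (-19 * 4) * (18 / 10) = 85765324013117 / 10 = 8576532401311.70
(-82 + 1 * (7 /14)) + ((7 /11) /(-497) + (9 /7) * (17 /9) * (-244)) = -7370311 /10934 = -674.07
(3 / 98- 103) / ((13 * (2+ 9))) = -10091 / 14014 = -0.72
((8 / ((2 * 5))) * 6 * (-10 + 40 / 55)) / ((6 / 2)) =-14.84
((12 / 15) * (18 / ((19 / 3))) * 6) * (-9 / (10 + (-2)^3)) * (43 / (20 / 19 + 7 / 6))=-1504656 / 1265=-1189.45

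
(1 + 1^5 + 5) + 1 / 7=50 / 7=7.14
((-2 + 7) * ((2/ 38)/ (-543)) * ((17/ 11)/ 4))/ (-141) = 85/ 64006668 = 0.00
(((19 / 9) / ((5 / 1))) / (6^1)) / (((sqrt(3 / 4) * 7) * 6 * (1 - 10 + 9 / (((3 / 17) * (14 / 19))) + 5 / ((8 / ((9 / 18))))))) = 152 * sqrt(3) / 8236485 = 0.00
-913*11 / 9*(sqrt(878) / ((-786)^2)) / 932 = -10043*sqrt(878) / 5182072848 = -0.00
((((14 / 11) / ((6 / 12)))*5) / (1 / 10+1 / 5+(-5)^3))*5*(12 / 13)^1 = -84000 / 178321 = -0.47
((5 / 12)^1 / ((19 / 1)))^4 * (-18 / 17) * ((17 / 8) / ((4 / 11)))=-0.00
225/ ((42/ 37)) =2775/ 14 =198.21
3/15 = 0.20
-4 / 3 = -1.33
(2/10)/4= 1/20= 0.05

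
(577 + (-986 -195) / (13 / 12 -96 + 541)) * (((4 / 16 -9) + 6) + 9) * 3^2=691764525 / 21412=32307.33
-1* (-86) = 86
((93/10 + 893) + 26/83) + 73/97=72729983/80510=903.37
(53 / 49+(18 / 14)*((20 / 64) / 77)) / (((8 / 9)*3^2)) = 1339 / 9856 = 0.14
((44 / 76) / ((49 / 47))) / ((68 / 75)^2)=2908125 / 4304944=0.68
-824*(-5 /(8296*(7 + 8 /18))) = 4635 /69479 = 0.07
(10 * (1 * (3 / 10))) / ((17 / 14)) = 42 / 17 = 2.47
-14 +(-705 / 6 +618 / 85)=-21119 / 170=-124.23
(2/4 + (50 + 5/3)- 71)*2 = -113/3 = -37.67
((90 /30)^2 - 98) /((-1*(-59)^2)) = 89 /3481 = 0.03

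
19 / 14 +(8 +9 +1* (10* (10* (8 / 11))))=14027 / 154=91.08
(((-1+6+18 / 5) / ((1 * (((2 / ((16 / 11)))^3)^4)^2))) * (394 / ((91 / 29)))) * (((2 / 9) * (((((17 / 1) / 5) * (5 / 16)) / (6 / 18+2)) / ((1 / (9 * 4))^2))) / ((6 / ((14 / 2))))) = 354988099311473897106711773184 / 4481628367492463048093887655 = 79.21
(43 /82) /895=43 /73390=0.00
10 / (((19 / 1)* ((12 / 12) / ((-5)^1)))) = -2.63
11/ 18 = 0.61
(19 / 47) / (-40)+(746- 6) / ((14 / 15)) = 10433867 / 13160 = 792.85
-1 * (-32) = 32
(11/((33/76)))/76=1/3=0.33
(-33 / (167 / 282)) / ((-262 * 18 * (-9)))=-0.00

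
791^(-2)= 0.00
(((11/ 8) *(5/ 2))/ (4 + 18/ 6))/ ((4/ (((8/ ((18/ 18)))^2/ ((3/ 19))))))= 1045/ 21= 49.76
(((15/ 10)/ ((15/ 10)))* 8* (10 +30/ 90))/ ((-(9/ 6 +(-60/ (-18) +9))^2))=-2976/ 6889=-0.43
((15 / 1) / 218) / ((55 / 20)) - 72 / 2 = -35.97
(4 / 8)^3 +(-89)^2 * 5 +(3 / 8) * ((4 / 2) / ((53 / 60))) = 16792933 / 424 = 39605.97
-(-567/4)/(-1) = -567/4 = -141.75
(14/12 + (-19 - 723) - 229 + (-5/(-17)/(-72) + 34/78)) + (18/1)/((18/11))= -15250085/15912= -958.40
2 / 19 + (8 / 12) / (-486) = 0.10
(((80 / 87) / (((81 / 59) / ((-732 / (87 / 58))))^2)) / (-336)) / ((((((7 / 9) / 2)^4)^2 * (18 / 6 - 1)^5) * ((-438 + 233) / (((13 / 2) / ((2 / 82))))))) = 31424945939712 / 1170254603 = 26853.08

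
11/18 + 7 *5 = 641/18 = 35.61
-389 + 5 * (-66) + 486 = -233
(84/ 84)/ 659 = 1/ 659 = 0.00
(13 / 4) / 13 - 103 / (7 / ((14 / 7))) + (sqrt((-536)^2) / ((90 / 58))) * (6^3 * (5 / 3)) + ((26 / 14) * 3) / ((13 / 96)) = 3482191 / 28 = 124363.96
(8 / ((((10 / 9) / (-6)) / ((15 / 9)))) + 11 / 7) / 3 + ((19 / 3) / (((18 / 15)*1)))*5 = 2.91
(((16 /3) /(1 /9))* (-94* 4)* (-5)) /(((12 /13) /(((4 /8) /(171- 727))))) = -12220 /139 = -87.91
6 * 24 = 144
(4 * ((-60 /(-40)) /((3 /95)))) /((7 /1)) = 190 /7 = 27.14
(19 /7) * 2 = 38 /7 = 5.43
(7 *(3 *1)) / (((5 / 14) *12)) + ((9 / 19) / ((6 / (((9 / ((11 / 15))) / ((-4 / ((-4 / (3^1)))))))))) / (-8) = 81253 / 16720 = 4.86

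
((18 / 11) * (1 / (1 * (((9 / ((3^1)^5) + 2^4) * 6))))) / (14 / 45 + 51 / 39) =0.01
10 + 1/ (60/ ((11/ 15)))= 9011/ 900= 10.01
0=0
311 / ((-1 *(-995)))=311 / 995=0.31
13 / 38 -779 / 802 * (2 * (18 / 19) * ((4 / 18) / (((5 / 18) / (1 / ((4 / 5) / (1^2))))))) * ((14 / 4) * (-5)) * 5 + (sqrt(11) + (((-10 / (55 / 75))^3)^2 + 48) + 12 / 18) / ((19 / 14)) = 14 * sqrt(11) / 19 + 383697785739010597 / 80985139554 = 4737881.37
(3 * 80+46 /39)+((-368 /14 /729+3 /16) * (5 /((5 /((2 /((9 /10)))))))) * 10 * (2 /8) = 242.02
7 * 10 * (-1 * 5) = -350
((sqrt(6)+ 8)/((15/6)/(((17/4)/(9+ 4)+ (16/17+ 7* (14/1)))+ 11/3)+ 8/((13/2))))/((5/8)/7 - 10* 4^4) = -113560928/45606529635 - 14195116* sqrt(6)/45606529635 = -0.00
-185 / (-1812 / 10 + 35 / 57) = 1425 / 1391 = 1.02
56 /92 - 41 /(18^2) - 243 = -242.52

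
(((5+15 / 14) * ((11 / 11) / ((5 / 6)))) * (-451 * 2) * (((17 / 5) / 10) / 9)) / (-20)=130339 / 10500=12.41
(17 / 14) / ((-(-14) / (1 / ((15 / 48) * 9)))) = 68 / 2205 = 0.03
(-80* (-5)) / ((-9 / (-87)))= 11600 / 3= 3866.67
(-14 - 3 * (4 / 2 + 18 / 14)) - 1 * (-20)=-3.86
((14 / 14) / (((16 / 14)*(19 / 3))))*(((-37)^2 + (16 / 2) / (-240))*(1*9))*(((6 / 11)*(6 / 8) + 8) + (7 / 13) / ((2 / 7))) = 238035924 / 13585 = 17521.97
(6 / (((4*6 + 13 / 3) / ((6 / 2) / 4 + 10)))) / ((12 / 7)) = 903 / 680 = 1.33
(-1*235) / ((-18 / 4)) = 470 / 9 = 52.22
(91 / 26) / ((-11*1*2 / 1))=-7 / 44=-0.16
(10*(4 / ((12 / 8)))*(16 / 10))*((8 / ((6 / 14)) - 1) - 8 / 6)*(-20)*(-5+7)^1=-250880 / 9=-27875.56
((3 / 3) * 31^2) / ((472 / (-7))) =-6727 / 472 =-14.25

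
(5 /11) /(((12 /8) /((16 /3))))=160 /99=1.62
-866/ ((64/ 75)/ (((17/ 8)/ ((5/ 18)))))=-993735/ 128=-7763.55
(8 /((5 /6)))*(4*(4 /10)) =384 /25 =15.36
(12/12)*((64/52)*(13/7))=16/7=2.29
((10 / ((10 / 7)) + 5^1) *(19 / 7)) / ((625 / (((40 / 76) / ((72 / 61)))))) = 61 / 2625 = 0.02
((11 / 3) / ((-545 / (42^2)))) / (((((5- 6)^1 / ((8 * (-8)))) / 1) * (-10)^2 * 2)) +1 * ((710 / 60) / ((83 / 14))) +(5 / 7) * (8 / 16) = -68613709 / 47496750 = -1.44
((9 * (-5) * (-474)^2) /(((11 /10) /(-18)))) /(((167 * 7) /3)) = 5459626800 /12859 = 424576.31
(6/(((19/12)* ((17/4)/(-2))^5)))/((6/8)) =-0.12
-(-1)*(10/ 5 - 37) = -35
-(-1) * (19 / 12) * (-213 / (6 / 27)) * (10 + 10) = -30352.50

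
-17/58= -0.29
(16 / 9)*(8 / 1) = 14.22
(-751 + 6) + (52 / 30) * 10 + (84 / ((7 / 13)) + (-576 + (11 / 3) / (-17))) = -19514 / 17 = -1147.88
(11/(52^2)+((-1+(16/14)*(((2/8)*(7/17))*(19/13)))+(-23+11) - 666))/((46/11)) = -343245991/2114528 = -162.33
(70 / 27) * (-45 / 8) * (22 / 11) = -175 / 6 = -29.17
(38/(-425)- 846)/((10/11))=-1977734/2125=-930.70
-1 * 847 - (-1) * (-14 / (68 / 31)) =-29015 / 34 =-853.38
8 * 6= 48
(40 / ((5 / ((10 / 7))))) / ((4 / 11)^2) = 605 / 7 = 86.43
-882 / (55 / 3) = -2646 / 55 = -48.11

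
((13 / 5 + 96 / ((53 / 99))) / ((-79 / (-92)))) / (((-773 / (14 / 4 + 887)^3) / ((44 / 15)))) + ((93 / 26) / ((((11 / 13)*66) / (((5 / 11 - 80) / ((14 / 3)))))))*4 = -366841493342754352193 / 646177407150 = -567710181.88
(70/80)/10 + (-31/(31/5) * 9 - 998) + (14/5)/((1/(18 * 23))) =9303/80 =116.29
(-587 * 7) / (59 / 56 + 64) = -230104 / 3643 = -63.16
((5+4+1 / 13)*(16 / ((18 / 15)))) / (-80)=-1.51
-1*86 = -86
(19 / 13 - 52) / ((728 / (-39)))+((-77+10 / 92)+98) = 398777 / 16744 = 23.82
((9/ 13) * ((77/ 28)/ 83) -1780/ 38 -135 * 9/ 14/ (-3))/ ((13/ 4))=-10269703/ 1865591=-5.50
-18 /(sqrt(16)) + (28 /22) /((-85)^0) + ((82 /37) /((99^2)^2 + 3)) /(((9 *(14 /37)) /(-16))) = -107418655781 /33284652786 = -3.23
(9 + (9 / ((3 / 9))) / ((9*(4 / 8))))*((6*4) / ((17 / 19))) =6840 / 17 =402.35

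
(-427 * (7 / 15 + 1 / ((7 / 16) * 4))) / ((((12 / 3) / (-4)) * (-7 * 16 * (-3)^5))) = 6649 / 408240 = 0.02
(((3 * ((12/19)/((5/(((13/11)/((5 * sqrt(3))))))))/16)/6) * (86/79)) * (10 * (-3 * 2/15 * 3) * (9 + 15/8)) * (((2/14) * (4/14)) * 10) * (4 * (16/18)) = -259376 * sqrt(3)/4045195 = -0.11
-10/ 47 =-0.21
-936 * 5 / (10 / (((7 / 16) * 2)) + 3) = -32760 / 101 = -324.36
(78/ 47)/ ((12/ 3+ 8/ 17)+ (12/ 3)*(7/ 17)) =51/ 188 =0.27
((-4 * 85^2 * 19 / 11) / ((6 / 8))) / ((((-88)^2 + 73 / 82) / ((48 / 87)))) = -2881676800 / 607772517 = -4.74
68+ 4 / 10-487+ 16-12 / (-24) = -4021 / 10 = -402.10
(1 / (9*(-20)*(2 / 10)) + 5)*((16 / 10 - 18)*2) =-7339 / 45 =-163.09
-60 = -60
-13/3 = -4.33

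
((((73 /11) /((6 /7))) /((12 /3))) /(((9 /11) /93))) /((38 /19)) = 15841 /144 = 110.01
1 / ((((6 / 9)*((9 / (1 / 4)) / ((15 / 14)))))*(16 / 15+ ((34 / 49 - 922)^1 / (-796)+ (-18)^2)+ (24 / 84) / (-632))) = 8253525 / 60311886244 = 0.00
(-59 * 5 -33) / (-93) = 328 / 93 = 3.53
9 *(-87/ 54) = -29/ 2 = -14.50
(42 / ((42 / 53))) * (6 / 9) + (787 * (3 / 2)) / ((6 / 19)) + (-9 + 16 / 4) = 3768.58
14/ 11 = 1.27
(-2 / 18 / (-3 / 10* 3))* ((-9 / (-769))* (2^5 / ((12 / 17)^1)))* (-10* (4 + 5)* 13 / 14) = -88400 / 16149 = -5.47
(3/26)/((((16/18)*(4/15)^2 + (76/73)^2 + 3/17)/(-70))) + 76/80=-325273062887/63130178540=-5.15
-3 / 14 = -0.21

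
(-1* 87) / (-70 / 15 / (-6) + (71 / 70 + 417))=-54810 / 263839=-0.21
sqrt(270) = 16.43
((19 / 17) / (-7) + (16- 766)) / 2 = -89269 / 238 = -375.08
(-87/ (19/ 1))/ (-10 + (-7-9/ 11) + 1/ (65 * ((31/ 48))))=1928355/ 7493828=0.26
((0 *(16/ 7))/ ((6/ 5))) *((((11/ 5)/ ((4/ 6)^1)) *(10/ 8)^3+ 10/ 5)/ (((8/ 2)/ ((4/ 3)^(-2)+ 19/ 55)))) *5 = 0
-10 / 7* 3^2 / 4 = -45 / 14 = -3.21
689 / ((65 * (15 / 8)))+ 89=7099 / 75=94.65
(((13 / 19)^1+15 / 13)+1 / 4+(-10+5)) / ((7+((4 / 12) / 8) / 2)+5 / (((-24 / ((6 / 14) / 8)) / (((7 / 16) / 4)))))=-8838144 / 21305479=-0.41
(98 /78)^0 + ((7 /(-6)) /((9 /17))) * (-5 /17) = 89 /54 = 1.65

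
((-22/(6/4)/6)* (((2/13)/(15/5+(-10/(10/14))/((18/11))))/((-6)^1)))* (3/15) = -11/4875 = -0.00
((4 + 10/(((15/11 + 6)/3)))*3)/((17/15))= 1090/51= 21.37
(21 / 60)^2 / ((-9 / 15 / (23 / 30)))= -1127 / 7200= -0.16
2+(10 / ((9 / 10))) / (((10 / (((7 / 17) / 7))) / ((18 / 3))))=122 / 51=2.39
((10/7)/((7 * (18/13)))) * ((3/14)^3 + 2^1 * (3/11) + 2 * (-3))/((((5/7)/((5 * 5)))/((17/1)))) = -302665025/633864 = -477.49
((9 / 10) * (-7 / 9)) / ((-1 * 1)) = 7 / 10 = 0.70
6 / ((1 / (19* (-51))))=-5814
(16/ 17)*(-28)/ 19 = -448/ 323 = -1.39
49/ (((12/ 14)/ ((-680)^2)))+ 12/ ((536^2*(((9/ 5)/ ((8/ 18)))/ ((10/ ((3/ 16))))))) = 9611591825000/ 363609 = 26433866.67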